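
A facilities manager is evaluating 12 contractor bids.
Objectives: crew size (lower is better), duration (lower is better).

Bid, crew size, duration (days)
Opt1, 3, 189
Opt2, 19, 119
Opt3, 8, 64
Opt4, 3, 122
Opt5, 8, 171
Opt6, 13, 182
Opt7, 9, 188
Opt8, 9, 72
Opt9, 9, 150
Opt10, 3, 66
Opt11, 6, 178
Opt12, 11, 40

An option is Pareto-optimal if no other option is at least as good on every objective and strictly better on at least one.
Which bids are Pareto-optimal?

Opt3, Opt10, Opt12

Opt1: dominated by Opt4 (crew size 3≤3, duration 122≤189).
Opt2: dominated by Opt3 (crew size 8≤19, duration 64≤119).
Opt3: not dominated.
Opt4: dominated by Opt10 (crew size 3≤3, duration 66≤122).
Opt5: dominated by Opt3 (crew size 8≤8, duration 64≤171).
Opt6: dominated by Opt3 (crew size 8≤13, duration 64≤182).
Opt7: dominated by Opt3 (crew size 8≤9, duration 64≤188).
Opt8: dominated by Opt3 (crew size 8≤9, duration 64≤72).
Opt9: dominated by Opt3 (crew size 8≤9, duration 64≤150).
Opt10: not dominated.
Opt11: dominated by Opt4 (crew size 3≤6, duration 122≤178).
Opt12: not dominated (best duration).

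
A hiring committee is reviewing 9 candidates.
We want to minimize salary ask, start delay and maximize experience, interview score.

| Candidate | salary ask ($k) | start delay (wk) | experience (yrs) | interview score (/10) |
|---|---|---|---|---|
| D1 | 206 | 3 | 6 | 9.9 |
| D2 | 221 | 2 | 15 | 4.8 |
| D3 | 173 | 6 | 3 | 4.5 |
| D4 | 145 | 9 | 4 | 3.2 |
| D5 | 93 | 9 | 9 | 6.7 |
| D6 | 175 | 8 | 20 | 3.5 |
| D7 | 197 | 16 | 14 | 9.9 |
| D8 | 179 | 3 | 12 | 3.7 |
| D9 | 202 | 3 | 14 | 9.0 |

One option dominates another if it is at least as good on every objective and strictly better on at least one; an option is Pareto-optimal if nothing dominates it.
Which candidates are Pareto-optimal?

D1, D2, D3, D5, D6, D7, D8, D9

D1: not dominated.
D2: not dominated (best start delay).
D3: not dominated.
D4: dominated by D5 (salary ask 93≤145, start delay 9≤9, experience 9≥4, interview score 6.7≥3.2).
D5: not dominated (best salary ask).
D6: not dominated (best experience).
D7: not dominated.
D8: not dominated.
D9: not dominated.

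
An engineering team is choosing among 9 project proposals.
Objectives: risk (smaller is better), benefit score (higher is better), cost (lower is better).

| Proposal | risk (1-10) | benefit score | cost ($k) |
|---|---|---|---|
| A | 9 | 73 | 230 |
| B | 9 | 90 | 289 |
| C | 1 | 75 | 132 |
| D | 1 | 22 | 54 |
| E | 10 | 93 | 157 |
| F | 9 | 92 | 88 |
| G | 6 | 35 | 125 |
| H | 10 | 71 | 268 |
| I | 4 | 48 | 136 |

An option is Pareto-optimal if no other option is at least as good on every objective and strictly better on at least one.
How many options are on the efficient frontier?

A: dominated by C (risk 1≤9, benefit score 75≥73, cost 132≤230).
B: dominated by F (risk 9≤9, benefit score 92≥90, cost 88≤289).
C: not dominated.
D: not dominated (best cost).
E: not dominated (best benefit score).
F: not dominated.
G: not dominated.
H: dominated by A (risk 9≤10, benefit score 73≥71, cost 230≤268).
I: dominated by C (risk 1≤4, benefit score 75≥48, cost 132≤136).
Pareto-optimal: C, D, E, F, G → 5.

5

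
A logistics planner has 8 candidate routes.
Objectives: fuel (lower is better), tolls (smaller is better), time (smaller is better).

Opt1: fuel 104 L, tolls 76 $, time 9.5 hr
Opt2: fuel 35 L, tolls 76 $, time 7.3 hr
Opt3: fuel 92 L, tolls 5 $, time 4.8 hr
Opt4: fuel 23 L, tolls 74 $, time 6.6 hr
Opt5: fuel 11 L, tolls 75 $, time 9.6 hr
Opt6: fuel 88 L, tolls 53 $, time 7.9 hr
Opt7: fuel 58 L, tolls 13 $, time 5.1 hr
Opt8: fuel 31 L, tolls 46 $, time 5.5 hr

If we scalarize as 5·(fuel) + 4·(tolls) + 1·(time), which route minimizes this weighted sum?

Opt8

Opt1: 5·104 + 4·76 + 1·9.5 = 833.5
Opt2: 5·35 + 4·76 + 1·7.3 = 486.3
Opt3: 5·92 + 4·5 + 1·4.8 = 484.8
Opt4: 5·23 + 4·74 + 1·6.6 = 417.6
Opt5: 5·11 + 4·75 + 1·9.6 = 364.6
Opt6: 5·88 + 4·53 + 1·7.9 = 659.9
Opt7: 5·58 + 4·13 + 1·5.1 = 347.1
Opt8: 5·31 + 4·46 + 1·5.5 = 344.5
Lowest: Opt8 at 344.5.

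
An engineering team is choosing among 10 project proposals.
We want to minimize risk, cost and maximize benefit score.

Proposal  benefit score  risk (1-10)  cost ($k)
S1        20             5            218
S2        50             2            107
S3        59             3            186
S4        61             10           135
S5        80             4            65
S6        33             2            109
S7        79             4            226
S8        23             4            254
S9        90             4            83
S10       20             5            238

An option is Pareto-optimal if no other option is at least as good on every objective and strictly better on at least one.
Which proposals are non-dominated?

S1: dominated by S2 (benefit score 50≥20, risk 2≤5, cost 107≤218).
S2: not dominated.
S3: not dominated.
S4: dominated by S5 (benefit score 80≥61, risk 4≤10, cost 65≤135).
S5: not dominated (best cost).
S6: dominated by S2 (benefit score 50≥33, risk 2≤2, cost 107≤109).
S7: dominated by S5 (benefit score 80≥79, risk 4≤4, cost 65≤226).
S8: dominated by S2 (benefit score 50≥23, risk 2≤4, cost 107≤254).
S9: not dominated (best benefit score).
S10: dominated by S1 (benefit score 20≥20, risk 5≤5, cost 218≤238).

S2, S3, S5, S9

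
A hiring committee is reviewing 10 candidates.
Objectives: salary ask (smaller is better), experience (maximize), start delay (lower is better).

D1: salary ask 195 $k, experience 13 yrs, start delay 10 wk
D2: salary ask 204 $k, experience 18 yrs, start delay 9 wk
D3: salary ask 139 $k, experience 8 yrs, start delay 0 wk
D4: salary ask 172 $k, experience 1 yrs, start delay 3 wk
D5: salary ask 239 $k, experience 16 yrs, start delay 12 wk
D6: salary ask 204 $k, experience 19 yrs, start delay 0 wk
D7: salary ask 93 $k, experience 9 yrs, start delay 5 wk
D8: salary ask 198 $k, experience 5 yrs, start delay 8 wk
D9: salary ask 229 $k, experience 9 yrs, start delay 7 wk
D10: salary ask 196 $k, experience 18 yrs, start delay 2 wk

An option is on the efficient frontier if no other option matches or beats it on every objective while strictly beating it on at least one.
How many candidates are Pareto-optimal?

D1: not dominated.
D2: dominated by D6 (salary ask 204≤204, experience 19≥18, start delay 0≤9).
D3: not dominated.
D4: dominated by D3 (salary ask 139≤172, experience 8≥1, start delay 0≤3).
D5: dominated by D2 (salary ask 204≤239, experience 18≥16, start delay 9≤12).
D6: not dominated (best experience).
D7: not dominated (best salary ask).
D8: dominated by D3 (salary ask 139≤198, experience 8≥5, start delay 0≤8).
D9: dominated by D6 (salary ask 204≤229, experience 19≥9, start delay 0≤7).
D10: not dominated.
Pareto-optimal: D1, D3, D6, D7, D10 → 5.

5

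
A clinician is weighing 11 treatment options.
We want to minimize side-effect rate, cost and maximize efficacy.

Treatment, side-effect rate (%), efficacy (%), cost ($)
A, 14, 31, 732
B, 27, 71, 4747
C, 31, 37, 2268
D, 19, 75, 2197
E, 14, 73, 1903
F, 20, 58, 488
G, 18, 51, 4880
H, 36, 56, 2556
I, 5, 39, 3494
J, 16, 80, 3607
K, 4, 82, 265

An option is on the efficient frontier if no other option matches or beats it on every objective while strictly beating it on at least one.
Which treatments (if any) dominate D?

K

K: side-effect rate 4≤19, efficacy 82≥75, cost 265≤2197 — dominates D.
Others (A, B, C, E, F, G, H, I, J) are each worse than D on at least one objective.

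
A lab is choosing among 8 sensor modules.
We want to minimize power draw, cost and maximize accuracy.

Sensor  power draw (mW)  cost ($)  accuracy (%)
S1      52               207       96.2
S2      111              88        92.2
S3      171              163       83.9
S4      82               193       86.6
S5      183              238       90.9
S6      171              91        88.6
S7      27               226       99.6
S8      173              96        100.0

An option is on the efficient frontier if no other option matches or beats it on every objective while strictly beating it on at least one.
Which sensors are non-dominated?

S1, S2, S4, S7, S8

S1: not dominated.
S2: not dominated (best cost).
S3: dominated by S2 (power draw 111≤171, cost 88≤163, accuracy 92.2≥83.9).
S4: not dominated.
S5: dominated by S1 (power draw 52≤183, cost 207≤238, accuracy 96.2≥90.9).
S6: dominated by S2 (power draw 111≤171, cost 88≤91, accuracy 92.2≥88.6).
S7: not dominated (best power draw).
S8: not dominated (best accuracy).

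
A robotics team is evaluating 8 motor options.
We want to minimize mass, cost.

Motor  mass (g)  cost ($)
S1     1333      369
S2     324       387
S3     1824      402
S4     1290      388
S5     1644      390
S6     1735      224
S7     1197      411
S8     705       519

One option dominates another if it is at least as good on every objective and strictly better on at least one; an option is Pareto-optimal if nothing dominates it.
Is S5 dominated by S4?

S4 vs S5: mass 1290≤1644, cost 388≤390 — S4 is at least as good on every objective with at least one strict improvement.

Yes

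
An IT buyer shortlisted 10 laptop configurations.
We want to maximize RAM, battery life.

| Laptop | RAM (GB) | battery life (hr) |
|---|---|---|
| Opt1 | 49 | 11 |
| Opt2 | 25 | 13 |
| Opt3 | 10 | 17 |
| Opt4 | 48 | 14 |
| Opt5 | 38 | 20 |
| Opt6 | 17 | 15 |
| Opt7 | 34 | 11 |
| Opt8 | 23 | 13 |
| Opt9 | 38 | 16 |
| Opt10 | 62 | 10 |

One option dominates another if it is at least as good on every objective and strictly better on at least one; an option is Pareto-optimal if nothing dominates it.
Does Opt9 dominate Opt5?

Opt9 vs Opt5: Opt9 is worse on battery life (16 vs 20), so it does not dominate Opt5.

No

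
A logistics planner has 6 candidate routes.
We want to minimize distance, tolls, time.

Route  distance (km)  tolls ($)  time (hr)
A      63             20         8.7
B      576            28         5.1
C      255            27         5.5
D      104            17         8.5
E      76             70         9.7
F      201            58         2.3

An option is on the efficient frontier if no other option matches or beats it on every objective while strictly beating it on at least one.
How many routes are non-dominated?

5

A: not dominated (best distance).
B: not dominated.
C: not dominated.
D: not dominated (best tolls).
E: dominated by A (distance 63≤76, tolls 20≤70, time 8.7≤9.7).
F: not dominated (best time).
Pareto-optimal: A, B, C, D, F → 5.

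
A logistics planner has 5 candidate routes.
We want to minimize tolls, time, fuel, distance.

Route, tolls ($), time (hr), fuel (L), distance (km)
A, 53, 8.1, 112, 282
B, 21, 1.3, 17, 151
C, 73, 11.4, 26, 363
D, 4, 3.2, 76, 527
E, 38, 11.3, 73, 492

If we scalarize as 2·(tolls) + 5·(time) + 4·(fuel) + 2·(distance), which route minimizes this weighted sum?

A: 2·53 + 5·8.1 + 4·112 + 2·282 = 1158.5
B: 2·21 + 5·1.3 + 4·17 + 2·151 = 418.5
C: 2·73 + 5·11.4 + 4·26 + 2·363 = 1033.0
D: 2·4 + 5·3.2 + 4·76 + 2·527 = 1382.0
E: 2·38 + 5·11.3 + 4·73 + 2·492 = 1408.5
Lowest: B at 418.5.

B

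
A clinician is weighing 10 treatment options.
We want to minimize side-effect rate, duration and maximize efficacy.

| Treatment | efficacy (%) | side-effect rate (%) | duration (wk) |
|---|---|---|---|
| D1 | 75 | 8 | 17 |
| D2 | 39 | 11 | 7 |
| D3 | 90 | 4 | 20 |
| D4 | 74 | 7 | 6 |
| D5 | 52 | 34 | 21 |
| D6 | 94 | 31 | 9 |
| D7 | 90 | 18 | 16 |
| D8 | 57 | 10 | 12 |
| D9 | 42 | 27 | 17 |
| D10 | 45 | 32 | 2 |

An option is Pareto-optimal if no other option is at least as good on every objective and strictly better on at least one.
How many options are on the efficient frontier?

6

D1: not dominated.
D2: dominated by D4 (efficacy 74≥39, side-effect rate 7≤11, duration 6≤7).
D3: not dominated (best side-effect rate).
D4: not dominated.
D5: dominated by D1 (efficacy 75≥52, side-effect rate 8≤34, duration 17≤21).
D6: not dominated (best efficacy).
D7: not dominated.
D8: dominated by D4 (efficacy 74≥57, side-effect rate 7≤10, duration 6≤12).
D9: dominated by D1 (efficacy 75≥42, side-effect rate 8≤27, duration 17≤17).
D10: not dominated (best duration).
Pareto-optimal: D1, D3, D4, D6, D7, D10 → 6.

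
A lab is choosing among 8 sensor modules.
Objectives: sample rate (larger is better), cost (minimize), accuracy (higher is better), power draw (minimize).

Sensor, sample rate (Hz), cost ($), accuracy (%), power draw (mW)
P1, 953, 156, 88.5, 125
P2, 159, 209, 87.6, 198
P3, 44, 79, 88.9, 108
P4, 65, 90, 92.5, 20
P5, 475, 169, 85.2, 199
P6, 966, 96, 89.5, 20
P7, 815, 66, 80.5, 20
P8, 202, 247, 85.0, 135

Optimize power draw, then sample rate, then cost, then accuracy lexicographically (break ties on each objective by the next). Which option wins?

First minimize power draw: best is 20, kept {P4, P6, P7}.
Then maximize sample rate: best is 966, kept {P6}.

P6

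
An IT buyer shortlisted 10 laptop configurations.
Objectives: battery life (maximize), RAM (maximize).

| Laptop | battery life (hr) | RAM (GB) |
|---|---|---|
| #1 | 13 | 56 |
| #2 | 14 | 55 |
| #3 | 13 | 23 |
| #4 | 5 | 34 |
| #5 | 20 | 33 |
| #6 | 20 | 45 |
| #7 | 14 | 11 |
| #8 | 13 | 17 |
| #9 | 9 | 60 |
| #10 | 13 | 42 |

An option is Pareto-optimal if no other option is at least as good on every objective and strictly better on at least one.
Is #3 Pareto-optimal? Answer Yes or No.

No

#1 vs #3: battery life 13≥13, RAM 56≥23 — #1 is at least as good on every objective and strictly better on at least one, so #1 dominates #3.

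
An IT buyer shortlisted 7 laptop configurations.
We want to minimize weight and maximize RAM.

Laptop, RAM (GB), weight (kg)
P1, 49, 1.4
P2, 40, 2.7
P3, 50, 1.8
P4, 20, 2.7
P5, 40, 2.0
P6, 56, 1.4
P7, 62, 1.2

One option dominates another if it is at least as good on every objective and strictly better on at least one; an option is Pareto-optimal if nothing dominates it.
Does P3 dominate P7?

P3 vs P7: P3 is worse on RAM (50 vs 62), so it does not dominate P7.

No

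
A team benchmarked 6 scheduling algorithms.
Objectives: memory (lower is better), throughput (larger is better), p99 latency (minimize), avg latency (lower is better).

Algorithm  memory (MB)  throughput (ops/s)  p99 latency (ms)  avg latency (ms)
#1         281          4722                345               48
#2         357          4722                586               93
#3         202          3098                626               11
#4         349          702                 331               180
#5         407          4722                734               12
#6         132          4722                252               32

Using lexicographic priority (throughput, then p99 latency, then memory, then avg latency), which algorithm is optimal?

First maximize throughput: best is 4722, kept {#1, #2, #5, #6}.
Then minimize p99 latency: best is 252, kept {#6}.

#6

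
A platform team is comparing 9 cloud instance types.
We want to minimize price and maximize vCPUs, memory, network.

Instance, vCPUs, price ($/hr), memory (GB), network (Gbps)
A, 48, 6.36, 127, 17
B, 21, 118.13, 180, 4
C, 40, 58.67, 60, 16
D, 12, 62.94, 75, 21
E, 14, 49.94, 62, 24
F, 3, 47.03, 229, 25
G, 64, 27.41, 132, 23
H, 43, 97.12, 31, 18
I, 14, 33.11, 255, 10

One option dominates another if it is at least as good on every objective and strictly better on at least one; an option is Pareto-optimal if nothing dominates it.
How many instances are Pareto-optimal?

6

A: not dominated (best price).
B: not dominated.
C: dominated by A (vCPUs 48≥40, price 6.36≤58.67, memory 127≥60, network 17≥16).
D: dominated by G (vCPUs 64≥12, price 27.41≤62.94, memory 132≥75, network 23≥21).
E: not dominated.
F: not dominated (best network).
G: not dominated (best vCPUs).
H: dominated by G (vCPUs 64≥43, price 27.41≤97.12, memory 132≥31, network 23≥18).
I: not dominated (best memory).
Pareto-optimal: A, B, E, F, G, I → 6.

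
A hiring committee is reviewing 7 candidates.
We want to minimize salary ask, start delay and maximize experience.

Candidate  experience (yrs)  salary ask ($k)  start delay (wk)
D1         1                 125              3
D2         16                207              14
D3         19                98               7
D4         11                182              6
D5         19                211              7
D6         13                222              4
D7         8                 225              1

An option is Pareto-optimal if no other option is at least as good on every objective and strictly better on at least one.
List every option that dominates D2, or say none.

D3

D3: experience 19≥16, salary ask 98≤207, start delay 7≤14 — dominates D2.
Others (D1, D4, D5, D6, D7) are each worse than D2 on at least one objective.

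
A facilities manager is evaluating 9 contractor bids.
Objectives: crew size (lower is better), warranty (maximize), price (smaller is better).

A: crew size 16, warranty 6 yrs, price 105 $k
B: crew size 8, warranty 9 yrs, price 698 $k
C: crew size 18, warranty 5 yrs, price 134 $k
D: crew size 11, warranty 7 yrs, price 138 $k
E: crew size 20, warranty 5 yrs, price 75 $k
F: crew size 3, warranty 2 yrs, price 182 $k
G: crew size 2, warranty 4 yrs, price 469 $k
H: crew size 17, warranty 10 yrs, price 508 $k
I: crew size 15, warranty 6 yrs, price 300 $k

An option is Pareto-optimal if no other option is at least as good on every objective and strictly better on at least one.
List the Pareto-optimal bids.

A, B, D, E, F, G, H

A: not dominated.
B: not dominated.
C: dominated by A (crew size 16≤18, warranty 6≥5, price 105≤134).
D: not dominated.
E: not dominated (best price).
F: not dominated.
G: not dominated (best crew size).
H: not dominated (best warranty).
I: dominated by D (crew size 11≤15, warranty 7≥6, price 138≤300).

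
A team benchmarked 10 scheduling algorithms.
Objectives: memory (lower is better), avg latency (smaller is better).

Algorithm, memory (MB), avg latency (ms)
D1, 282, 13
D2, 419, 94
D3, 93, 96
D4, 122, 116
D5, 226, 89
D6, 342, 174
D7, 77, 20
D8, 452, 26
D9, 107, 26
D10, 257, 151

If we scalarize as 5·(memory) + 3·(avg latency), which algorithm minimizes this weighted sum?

D1: 5·282 + 3·13 = 1449
D2: 5·419 + 3·94 = 2377
D3: 5·93 + 3·96 = 753
D4: 5·122 + 3·116 = 958
D5: 5·226 + 3·89 = 1397
D6: 5·342 + 3·174 = 2232
D7: 5·77 + 3·20 = 445
D8: 5·452 + 3·26 = 2338
D9: 5·107 + 3·26 = 613
D10: 5·257 + 3·151 = 1738
Lowest: D7 at 445.

D7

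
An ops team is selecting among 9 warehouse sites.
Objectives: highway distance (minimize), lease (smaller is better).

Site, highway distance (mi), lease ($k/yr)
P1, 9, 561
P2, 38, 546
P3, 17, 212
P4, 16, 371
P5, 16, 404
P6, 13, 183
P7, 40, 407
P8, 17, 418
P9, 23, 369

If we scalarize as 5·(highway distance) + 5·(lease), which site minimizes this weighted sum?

P6

P1: 5·9 + 5·561 = 2850
P2: 5·38 + 5·546 = 2920
P3: 5·17 + 5·212 = 1145
P4: 5·16 + 5·371 = 1935
P5: 5·16 + 5·404 = 2100
P6: 5·13 + 5·183 = 980
P7: 5·40 + 5·407 = 2235
P8: 5·17 + 5·418 = 2175
P9: 5·23 + 5·369 = 1960
Lowest: P6 at 980.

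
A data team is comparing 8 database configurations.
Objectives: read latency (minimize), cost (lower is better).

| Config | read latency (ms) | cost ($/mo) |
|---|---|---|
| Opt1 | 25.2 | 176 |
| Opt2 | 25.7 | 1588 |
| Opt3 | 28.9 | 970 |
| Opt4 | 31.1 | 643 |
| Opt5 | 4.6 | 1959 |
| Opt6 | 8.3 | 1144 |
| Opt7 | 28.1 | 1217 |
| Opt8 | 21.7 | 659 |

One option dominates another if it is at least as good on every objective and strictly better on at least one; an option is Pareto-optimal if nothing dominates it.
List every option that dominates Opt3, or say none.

Opt1, Opt8

Opt1: read latency 25.2≤28.9, cost 176≤970 — dominates Opt3.
Opt8: read latency 21.7≤28.9, cost 659≤970 — dominates Opt3.
Others (Opt2, Opt4, Opt5, Opt6, Opt7) are each worse than Opt3 on at least one objective.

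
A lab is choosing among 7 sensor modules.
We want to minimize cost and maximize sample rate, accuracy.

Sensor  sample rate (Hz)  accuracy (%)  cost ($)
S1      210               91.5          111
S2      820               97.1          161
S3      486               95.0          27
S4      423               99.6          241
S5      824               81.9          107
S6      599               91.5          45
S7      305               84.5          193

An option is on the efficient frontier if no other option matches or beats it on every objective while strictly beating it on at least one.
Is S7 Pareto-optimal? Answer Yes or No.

S2 vs S7: sample rate 820≥305, accuracy 97.1≥84.5, cost 161≤193 — S2 is at least as good on every objective and strictly better on at least one, so S2 dominates S7.

No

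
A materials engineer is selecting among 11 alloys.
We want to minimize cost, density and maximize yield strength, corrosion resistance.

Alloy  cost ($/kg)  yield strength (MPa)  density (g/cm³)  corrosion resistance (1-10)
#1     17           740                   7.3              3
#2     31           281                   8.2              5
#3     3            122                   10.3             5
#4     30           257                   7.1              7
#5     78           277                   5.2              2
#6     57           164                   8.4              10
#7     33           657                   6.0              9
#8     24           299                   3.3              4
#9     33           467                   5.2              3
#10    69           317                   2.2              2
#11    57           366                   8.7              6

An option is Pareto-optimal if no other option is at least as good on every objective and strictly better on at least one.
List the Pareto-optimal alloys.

#1, #2, #3, #4, #6, #7, #8, #9, #10

#1: not dominated (best yield strength).
#2: not dominated.
#3: not dominated (best cost).
#4: not dominated.
#5: dominated by #8 (cost 24≤78, yield strength 299≥277, density 3.3≤5.2, corrosion resistance 4≥2).
#6: not dominated (best corrosion resistance).
#7: not dominated.
#8: not dominated.
#9: not dominated.
#10: not dominated (best density).
#11: dominated by #7 (cost 33≤57, yield strength 657≥366, density 6.0≤8.7, corrosion resistance 9≥6).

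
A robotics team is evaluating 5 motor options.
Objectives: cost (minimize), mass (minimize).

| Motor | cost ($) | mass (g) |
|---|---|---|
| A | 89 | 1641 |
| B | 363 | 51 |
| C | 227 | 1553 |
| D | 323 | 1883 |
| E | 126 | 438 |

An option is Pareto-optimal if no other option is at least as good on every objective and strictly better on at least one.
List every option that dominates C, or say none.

E: cost 126≤227, mass 438≤1553 — dominates C.
Others (A, B, D) are each worse than C on at least one objective.

E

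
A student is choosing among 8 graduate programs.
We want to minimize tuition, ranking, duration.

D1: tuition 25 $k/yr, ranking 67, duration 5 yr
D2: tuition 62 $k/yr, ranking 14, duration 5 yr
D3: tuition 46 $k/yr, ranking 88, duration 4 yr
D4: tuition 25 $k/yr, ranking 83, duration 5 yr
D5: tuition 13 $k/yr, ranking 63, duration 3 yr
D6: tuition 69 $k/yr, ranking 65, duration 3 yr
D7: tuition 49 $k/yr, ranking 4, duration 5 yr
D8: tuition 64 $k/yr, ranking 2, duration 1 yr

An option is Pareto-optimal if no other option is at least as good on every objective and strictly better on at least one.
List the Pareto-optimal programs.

D1: dominated by D5 (tuition 13≤25, ranking 63≤67, duration 3≤5).
D2: dominated by D7 (tuition 49≤62, ranking 4≤14, duration 5≤5).
D3: dominated by D5 (tuition 13≤46, ranking 63≤88, duration 3≤4).
D4: dominated by D1 (tuition 25≤25, ranking 67≤83, duration 5≤5).
D5: not dominated (best tuition).
D6: dominated by D5 (tuition 13≤69, ranking 63≤65, duration 3≤3).
D7: not dominated.
D8: not dominated (best ranking).

D5, D7, D8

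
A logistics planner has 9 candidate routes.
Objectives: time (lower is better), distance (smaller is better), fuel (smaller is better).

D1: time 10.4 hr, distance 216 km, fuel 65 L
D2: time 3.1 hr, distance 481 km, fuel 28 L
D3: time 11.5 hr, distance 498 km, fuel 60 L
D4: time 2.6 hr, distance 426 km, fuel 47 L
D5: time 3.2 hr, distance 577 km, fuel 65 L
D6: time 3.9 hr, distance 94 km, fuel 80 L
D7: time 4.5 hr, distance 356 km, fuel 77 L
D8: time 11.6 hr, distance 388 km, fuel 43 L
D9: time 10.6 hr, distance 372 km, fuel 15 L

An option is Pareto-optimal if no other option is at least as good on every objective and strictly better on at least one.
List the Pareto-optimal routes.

D1, D2, D4, D6, D7, D9

D1: not dominated.
D2: not dominated.
D3: dominated by D2 (time 3.1≤11.5, distance 481≤498, fuel 28≤60).
D4: not dominated (best time).
D5: dominated by D2 (time 3.1≤3.2, distance 481≤577, fuel 28≤65).
D6: not dominated (best distance).
D7: not dominated.
D8: dominated by D9 (time 10.6≤11.6, distance 372≤388, fuel 15≤43).
D9: not dominated (best fuel).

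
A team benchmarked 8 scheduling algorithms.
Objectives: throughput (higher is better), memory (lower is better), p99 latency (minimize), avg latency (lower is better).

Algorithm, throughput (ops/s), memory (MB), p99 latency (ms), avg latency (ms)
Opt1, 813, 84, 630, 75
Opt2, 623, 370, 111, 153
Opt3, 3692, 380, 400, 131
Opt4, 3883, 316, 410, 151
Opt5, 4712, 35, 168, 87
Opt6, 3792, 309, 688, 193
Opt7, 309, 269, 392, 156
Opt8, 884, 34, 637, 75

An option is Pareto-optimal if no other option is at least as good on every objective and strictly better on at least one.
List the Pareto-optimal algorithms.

Opt1, Opt2, Opt5, Opt8

Opt1: not dominated.
Opt2: not dominated (best p99 latency).
Opt3: dominated by Opt5 (throughput 4712≥3692, memory 35≤380, p99 latency 168≤400, avg latency 87≤131).
Opt4: dominated by Opt5 (throughput 4712≥3883, memory 35≤316, p99 latency 168≤410, avg latency 87≤151).
Opt5: not dominated (best throughput).
Opt6: dominated by Opt5 (throughput 4712≥3792, memory 35≤309, p99 latency 168≤688, avg latency 87≤193).
Opt7: dominated by Opt5 (throughput 4712≥309, memory 35≤269, p99 latency 168≤392, avg latency 87≤156).
Opt8: not dominated (best memory).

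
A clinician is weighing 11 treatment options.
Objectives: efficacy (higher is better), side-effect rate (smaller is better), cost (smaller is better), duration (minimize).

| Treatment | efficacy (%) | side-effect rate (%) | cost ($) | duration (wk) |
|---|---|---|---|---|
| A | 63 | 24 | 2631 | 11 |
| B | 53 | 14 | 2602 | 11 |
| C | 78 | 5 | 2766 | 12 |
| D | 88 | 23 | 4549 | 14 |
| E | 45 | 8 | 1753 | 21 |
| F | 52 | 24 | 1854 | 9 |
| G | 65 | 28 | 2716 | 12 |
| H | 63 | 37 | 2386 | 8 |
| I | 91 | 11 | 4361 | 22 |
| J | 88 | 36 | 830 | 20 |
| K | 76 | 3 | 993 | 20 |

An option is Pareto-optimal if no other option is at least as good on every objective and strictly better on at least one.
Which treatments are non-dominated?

A: not dominated.
B: not dominated.
C: not dominated.
D: not dominated.
E: dominated by K (efficacy 76≥45, side-effect rate 3≤8, cost 993≤1753, duration 20≤21).
F: not dominated.
G: not dominated.
H: not dominated (best duration).
I: not dominated (best efficacy).
J: not dominated (best cost).
K: not dominated (best side-effect rate).

A, B, C, D, F, G, H, I, J, K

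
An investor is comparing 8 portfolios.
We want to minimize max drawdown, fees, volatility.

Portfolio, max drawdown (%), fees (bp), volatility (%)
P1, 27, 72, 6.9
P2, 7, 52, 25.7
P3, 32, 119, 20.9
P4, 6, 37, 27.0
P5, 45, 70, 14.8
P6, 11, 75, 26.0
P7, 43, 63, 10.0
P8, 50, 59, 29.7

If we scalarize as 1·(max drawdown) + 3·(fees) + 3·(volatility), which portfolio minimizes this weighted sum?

P1: 1·27 + 3·72 + 3·6.9 = 263.7
P2: 1·7 + 3·52 + 3·25.7 = 240.1
P3: 1·32 + 3·119 + 3·20.9 = 451.7
P4: 1·6 + 3·37 + 3·27.0 = 198.0
P5: 1·45 + 3·70 + 3·14.8 = 299.4
P6: 1·11 + 3·75 + 3·26.0 = 314.0
P7: 1·43 + 3·63 + 3·10.0 = 262.0
P8: 1·50 + 3·59 + 3·29.7 = 316.1
Lowest: P4 at 198.0.

P4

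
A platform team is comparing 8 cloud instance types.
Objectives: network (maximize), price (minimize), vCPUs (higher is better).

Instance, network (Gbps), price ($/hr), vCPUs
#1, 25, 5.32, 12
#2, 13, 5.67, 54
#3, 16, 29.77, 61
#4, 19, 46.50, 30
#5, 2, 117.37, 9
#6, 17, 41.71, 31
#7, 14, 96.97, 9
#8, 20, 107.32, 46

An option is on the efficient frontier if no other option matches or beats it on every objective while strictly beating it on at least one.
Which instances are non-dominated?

#1, #2, #3, #4, #6, #8

#1: not dominated (best network).
#2: not dominated.
#3: not dominated (best vCPUs).
#4: not dominated.
#5: dominated by #1 (network 25≥2, price 5.32≤117.37, vCPUs 12≥9).
#6: not dominated.
#7: dominated by #1 (network 25≥14, price 5.32≤96.97, vCPUs 12≥9).
#8: not dominated.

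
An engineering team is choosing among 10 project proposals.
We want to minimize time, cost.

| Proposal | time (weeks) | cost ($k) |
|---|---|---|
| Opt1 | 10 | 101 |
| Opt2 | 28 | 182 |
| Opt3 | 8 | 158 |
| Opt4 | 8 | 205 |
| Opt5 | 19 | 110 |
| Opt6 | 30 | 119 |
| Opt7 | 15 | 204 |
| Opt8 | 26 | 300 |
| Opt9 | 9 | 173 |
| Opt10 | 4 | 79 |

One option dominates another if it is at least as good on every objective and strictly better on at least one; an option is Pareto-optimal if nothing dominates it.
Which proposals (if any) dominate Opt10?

none

Opt1: worse on time (10 vs 4).
Opt2: worse on time (28 vs 4).
Opt3: worse on time (8 vs 4).
Opt4: worse on time (8 vs 4).
Opt5: worse on time (19 vs 4).
Opt6: worse on time (30 vs 4).
Opt7: worse on time (15 vs 4).
Opt8: worse on time (26 vs 4).
Opt9: worse on time (9 vs 4).
No option dominates Opt10.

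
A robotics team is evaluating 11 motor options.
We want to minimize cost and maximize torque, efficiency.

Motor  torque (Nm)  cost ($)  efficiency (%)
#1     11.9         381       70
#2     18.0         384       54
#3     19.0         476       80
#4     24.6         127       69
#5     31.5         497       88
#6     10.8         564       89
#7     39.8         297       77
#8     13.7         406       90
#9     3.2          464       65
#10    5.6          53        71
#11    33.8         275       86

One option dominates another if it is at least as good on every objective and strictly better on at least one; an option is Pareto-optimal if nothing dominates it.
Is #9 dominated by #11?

#11 vs #9: torque 33.8≥3.2, cost 275≤464, efficiency 86≥65 — #11 is at least as good on every objective with at least one strict improvement.

Yes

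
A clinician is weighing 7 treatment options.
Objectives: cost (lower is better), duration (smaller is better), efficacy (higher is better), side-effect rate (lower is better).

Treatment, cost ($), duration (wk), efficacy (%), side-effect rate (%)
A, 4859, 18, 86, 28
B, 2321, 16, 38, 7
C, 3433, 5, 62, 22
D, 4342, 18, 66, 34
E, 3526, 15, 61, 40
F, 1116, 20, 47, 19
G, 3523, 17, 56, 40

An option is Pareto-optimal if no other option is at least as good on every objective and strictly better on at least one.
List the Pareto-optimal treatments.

A, B, C, D, F

A: not dominated (best efficacy).
B: not dominated (best side-effect rate).
C: not dominated (best duration).
D: not dominated.
E: dominated by C (cost 3433≤3526, duration 5≤15, efficacy 62≥61, side-effect rate 22≤40).
F: not dominated (best cost).
G: dominated by C (cost 3433≤3523, duration 5≤17, efficacy 62≥56, side-effect rate 22≤40).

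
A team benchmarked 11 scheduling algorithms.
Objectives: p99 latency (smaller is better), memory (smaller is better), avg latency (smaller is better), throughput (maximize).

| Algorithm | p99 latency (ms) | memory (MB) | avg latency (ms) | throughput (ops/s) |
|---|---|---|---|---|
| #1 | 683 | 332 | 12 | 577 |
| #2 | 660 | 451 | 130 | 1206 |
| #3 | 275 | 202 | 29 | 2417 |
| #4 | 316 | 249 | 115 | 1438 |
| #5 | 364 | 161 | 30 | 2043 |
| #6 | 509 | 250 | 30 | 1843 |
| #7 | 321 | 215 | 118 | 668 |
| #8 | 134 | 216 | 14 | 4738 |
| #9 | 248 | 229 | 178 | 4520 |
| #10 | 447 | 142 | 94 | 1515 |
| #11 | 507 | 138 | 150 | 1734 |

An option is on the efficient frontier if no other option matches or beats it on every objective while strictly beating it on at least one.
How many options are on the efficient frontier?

#1: not dominated (best avg latency).
#2: dominated by #3 (p99 latency 275≤660, memory 202≤451, avg latency 29≤130, throughput 2417≥1206).
#3: not dominated.
#4: dominated by #3 (p99 latency 275≤316, memory 202≤249, avg latency 29≤115, throughput 2417≥1438).
#5: not dominated.
#6: dominated by #3 (p99 latency 275≤509, memory 202≤250, avg latency 29≤30, throughput 2417≥1843).
#7: dominated by #3 (p99 latency 275≤321, memory 202≤215, avg latency 29≤118, throughput 2417≥668).
#8: not dominated (best p99 latency).
#9: dominated by #8 (p99 latency 134≤248, memory 216≤229, avg latency 14≤178, throughput 4738≥4520).
#10: not dominated.
#11: not dominated (best memory).
Pareto-optimal: #1, #3, #5, #8, #10, #11 → 6.

6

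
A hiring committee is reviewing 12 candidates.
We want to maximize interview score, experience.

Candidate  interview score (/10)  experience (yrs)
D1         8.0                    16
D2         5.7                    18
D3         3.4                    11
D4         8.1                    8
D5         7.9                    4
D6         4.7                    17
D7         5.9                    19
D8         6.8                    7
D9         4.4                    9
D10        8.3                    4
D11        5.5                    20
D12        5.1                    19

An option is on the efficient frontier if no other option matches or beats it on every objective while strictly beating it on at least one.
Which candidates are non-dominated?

D1, D4, D7, D10, D11

D1: not dominated.
D2: dominated by D7 (interview score 5.9≥5.7, experience 19≥18).
D3: dominated by D1 (interview score 8.0≥3.4, experience 16≥11).
D4: not dominated.
D5: dominated by D1 (interview score 8.0≥7.9, experience 16≥4).
D6: dominated by D2 (interview score 5.7≥4.7, experience 18≥17).
D7: not dominated.
D8: dominated by D1 (interview score 8.0≥6.8, experience 16≥7).
D9: dominated by D1 (interview score 8.0≥4.4, experience 16≥9).
D10: not dominated (best interview score).
D11: not dominated (best experience).
D12: dominated by D7 (interview score 5.9≥5.1, experience 19≥19).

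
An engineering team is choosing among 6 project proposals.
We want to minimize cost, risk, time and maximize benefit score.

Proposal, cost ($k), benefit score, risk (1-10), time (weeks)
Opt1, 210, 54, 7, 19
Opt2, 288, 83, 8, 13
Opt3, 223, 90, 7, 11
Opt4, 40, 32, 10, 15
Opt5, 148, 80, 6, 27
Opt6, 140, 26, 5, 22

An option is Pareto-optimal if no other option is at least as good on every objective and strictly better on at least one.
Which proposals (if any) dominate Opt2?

Opt3

Opt3: cost 223≤288, benefit score 90≥83, risk 7≤8, time 11≤13 — dominates Opt2.
Others (Opt1, Opt4, Opt5, Opt6) are each worse than Opt2 on at least one objective.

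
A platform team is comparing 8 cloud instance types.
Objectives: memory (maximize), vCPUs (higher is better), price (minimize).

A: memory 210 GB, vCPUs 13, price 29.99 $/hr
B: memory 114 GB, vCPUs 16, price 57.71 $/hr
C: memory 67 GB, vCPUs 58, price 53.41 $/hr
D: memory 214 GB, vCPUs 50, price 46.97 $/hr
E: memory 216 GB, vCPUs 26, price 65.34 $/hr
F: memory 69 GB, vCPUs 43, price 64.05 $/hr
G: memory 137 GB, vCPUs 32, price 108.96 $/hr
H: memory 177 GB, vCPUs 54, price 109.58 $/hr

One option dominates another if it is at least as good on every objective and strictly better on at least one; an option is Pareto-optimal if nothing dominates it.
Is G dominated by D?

D vs G: memory 214≥137, vCPUs 50≥32, price 46.97≤108.96 — D is at least as good on every objective with at least one strict improvement.

Yes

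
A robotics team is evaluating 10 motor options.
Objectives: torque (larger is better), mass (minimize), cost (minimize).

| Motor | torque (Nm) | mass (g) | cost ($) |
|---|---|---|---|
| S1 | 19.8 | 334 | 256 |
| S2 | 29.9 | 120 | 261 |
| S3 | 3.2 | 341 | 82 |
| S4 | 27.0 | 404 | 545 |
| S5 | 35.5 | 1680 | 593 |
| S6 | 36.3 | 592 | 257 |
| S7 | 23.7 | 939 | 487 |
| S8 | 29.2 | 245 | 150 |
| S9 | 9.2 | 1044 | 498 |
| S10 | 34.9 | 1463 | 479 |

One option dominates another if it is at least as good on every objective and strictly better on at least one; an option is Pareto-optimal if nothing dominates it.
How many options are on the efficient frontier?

S1: dominated by S8 (torque 29.2≥19.8, mass 245≤334, cost 150≤256).
S2: not dominated (best mass).
S3: not dominated (best cost).
S4: dominated by S2 (torque 29.9≥27.0, mass 120≤404, cost 261≤545).
S5: dominated by S6 (torque 36.3≥35.5, mass 592≤1680, cost 257≤593).
S6: not dominated (best torque).
S7: dominated by S2 (torque 29.9≥23.7, mass 120≤939, cost 261≤487).
S8: not dominated.
S9: dominated by S1 (torque 19.8≥9.2, mass 334≤1044, cost 256≤498).
S10: dominated by S6 (torque 36.3≥34.9, mass 592≤1463, cost 257≤479).
Pareto-optimal: S2, S3, S6, S8 → 4.

4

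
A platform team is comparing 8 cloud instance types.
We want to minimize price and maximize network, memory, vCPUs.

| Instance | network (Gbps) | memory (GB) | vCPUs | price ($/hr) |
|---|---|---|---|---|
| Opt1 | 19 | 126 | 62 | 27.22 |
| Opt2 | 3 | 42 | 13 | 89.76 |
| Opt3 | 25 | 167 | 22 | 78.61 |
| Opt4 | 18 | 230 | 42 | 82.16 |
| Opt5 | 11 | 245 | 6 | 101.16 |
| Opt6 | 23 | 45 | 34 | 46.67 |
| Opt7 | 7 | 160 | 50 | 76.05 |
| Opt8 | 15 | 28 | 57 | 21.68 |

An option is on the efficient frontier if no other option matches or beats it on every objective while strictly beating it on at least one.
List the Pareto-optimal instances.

Opt1, Opt3, Opt4, Opt5, Opt6, Opt7, Opt8

Opt1: not dominated (best vCPUs).
Opt2: dominated by Opt1 (network 19≥3, memory 126≥42, vCPUs 62≥13, price 27.22≤89.76).
Opt3: not dominated (best network).
Opt4: not dominated.
Opt5: not dominated (best memory).
Opt6: not dominated.
Opt7: not dominated.
Opt8: not dominated (best price).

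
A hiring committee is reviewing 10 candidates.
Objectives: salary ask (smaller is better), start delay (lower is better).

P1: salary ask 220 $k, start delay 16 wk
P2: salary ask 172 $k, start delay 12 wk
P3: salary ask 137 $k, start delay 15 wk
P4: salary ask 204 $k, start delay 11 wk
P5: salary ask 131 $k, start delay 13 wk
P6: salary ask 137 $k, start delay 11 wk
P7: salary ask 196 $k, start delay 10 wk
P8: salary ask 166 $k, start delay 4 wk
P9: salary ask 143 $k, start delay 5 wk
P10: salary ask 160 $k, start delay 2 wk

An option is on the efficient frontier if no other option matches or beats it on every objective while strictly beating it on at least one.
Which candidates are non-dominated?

P5, P6, P9, P10

P1: dominated by P2 (salary ask 172≤220, start delay 12≤16).
P2: dominated by P6 (salary ask 137≤172, start delay 11≤12).
P3: dominated by P5 (salary ask 131≤137, start delay 13≤15).
P4: dominated by P6 (salary ask 137≤204, start delay 11≤11).
P5: not dominated (best salary ask).
P6: not dominated.
P7: dominated by P8 (salary ask 166≤196, start delay 4≤10).
P8: dominated by P10 (salary ask 160≤166, start delay 2≤4).
P9: not dominated.
P10: not dominated (best start delay).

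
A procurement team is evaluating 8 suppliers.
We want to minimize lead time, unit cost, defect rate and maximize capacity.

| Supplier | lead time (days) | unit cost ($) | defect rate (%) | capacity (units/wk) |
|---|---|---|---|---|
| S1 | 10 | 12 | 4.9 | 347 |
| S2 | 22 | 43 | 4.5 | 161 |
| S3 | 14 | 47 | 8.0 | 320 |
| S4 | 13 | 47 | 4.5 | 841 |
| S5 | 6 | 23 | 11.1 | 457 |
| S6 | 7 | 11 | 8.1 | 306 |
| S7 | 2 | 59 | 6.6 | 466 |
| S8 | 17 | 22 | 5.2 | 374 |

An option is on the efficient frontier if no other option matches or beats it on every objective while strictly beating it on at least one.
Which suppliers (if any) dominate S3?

S1: lead time 10≤14, unit cost 12≤47, defect rate 4.9≤8.0, capacity 347≥320 — dominates S3.
S4: lead time 13≤14, unit cost 47≤47, defect rate 4.5≤8.0, capacity 841≥320 — dominates S3.
Others (S2, S5, S6, S7, S8) are each worse than S3 on at least one objective.

S1, S4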